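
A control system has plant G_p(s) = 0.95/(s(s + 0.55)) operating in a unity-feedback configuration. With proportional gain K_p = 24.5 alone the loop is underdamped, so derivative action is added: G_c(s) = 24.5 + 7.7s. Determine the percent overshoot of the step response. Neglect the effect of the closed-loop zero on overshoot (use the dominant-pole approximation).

1.2%

Forward path: (24.5 + 7.7s)·0.95/(s(s+0.55)). The closed-loop characteristic equation is s² + (0.55 + 0.95·7.7)s + 0.95·24.5 = 0.
That is s² + 7.865s + 23.27 = 0, so ω_n = 4.824 rad/s and ζ = 7.865/(2·4.824) = 0.8151.
%OS = 100·exp(−πζ/√(1−ζ²)) = 1.2%.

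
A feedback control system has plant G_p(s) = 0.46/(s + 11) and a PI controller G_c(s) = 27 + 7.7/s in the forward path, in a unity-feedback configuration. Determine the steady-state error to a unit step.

0

The open loop G_c(s)G_p(s) has a pole at the origin (type 1), so the static position error constant is infinite and e_ss = 1/(1+∞) = 0.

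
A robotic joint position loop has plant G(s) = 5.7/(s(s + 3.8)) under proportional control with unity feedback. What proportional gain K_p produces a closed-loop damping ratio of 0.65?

K_p = 1.5

Closed-loop characteristic equation: s² + 3.8s + K_p·5.7 = 0.
So ω_n = √(5.7K_p) and 2ζω_n = 3.8, giving ζ = 3.8/(2√(5.7K_p)).
Setting ζ = 0.65: √(5.7K_p) = 3.8/(2·0.65) = 2.923, so K_p = 8.544/5.7 = 1.5.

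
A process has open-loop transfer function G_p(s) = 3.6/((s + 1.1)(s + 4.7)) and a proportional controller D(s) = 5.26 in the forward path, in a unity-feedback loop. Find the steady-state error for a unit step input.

0.214

The loop is type 0. Static position error constant K_pos = D(0)·G_p(0) = 5.26·0.6963 = 3.663.
Steady-state error to a unit step: e_ss = 1/(1+K_pos) = 1/4.663 = 0.214.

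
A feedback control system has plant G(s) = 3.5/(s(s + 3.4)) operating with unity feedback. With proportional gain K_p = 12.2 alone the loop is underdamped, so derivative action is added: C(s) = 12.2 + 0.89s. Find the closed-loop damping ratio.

ζ = 0.499

Forward path: (12.2 + 0.89s)·3.5/(s(s+3.4)). The closed-loop characteristic equation is s² + (3.4 + 3.5·0.89)s + 3.5·12.2 = 0.
That is s² + 6.515s + 42.7 = 0, so ω_n = 6.535 rad/s and ζ = 6.515/(2·6.535) = 0.4985.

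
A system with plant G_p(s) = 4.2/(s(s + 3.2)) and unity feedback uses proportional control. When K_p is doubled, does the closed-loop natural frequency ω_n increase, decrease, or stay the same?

ω_n = √(4.2·K_p), which grows with K_p.

increase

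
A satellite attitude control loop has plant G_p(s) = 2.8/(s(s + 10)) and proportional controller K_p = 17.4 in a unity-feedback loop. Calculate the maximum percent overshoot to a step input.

From 1 + K_pG_p(s) = 0: s² + 10s + 48.72 = 0 ⇒ ω_n = 6.98, ζ = 0.7163.
%OS = 100·exp(−πζ/√(1−ζ²)) = 100·exp(−π·0.7163/√0.4869) = 3.97%.

3.97%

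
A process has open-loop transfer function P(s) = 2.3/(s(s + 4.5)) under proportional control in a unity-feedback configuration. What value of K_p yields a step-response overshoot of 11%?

K_p = 6.66

From %OS = 100·exp(−πζ/√(1−ζ²)) = 11%, ζ = −ln(0.11)/√(π²+ln²(0.11)) = 0.5749.
Characteristic equation s² + 4.5s + 2.3K_p = 0 gives ζ = 4.5/(2√(2.3K_p)).
Setting ζ = 0.5749: √(2.3K_p) = 4.5/(2·0.5749) = 3.914, so K_p = 15.32/2.3 = 6.66.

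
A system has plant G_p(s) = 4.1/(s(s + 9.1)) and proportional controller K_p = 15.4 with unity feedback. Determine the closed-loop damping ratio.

ζ = 0.573

The closed-loop denominator is s(s+9.1) + 15.4·4.1 = s² + 9.1s + 63.14.
So ω_n² = 63.14 ⇒ ω_n = 7.946 rad/s, and ζ = 9.1/(2ω_n) = 0.573.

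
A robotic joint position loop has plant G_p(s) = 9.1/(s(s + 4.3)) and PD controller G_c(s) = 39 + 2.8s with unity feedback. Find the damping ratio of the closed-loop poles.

ζ = 0.79

Forward path: (39 + 2.8s)·9.1/(s(s+4.3)). The closed-loop characteristic equation is s² + (4.3 + 9.1·2.8)s + 9.1·39 = 0.
That is s² + 29.78s + 354.9 = 0, so ω_n = 18.84 rad/s and ζ = 29.78/(2·18.84) = 0.7904.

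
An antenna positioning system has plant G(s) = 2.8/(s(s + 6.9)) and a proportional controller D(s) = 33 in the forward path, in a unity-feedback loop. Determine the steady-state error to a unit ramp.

The loop has one pole at the origin (type 1). Velocity error constant K_v = lim_{s→0} s·D(s)G(s) = 33·2.8/6.9 = 13.39.
Steady-state error to a unit ramp: e_ss = 1/K_v = 0.0747.

0.0747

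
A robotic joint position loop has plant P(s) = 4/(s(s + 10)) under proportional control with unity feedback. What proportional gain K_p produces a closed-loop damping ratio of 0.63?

Closed-loop characteristic equation: s² + 10s + K_p·4 = 0.
So ω_n = √(4K_p) and 2ζω_n = 10, giving ζ = 10/(2√(4K_p)).
Setting ζ = 0.63: √(4K_p) = 10/(2·0.63) = 7.937, so K_p = 62.99/4 = 15.7.

K_p = 15.7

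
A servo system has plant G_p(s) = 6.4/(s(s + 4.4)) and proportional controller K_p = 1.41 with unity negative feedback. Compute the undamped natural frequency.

ω_n = 3 rad/s

1 + K_p·G_p(s) = 0 gives s² + 4.4s + 9.024 = 0.
So ω_n² = 9.024 ⇒ ω_n = 3.004 rad/s, and ζ = 4.4/(2ω_n) = 0.732.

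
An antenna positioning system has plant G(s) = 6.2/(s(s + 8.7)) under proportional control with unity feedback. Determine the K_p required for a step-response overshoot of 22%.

From %OS = 100·exp(−πζ/√(1−ζ²)) = 22%, ζ = −ln(0.22)/√(π²+ln²(0.22)) = 0.4342.
Characteristic equation s² + 8.7s + 6.2K_p = 0 gives ζ = 8.7/(2√(6.2K_p)).
Setting ζ = 0.4342: √(6.2K_p) = 8.7/(2·0.4342) = 10.02, so K_p = 100.4/6.2 = 16.2.

K_p = 16.2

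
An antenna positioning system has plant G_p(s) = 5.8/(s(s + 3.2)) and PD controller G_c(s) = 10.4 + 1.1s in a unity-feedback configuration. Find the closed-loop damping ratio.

Forward path: (10.4 + 1.1s)·5.8/(s(s+3.2)). The closed-loop characteristic equation is s² + (3.2 + 5.8·1.1)s + 5.8·10.4 = 0.
That is s² + 9.58s + 60.32 = 0, so ω_n = 7.767 rad/s and ζ = 9.58/(2·7.767) = 0.6167.

ζ = 0.617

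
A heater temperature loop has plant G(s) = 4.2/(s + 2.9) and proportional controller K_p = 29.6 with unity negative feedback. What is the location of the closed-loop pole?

Closed-loop transfer function: T(s) = K_p·G(s)/(1 + K_p·G(s)) = 124.3/(s + 2.9 + 124.3) = 124.3/(s + 127.2).
The closed-loop pole is at s = −127.2.

s = -127.2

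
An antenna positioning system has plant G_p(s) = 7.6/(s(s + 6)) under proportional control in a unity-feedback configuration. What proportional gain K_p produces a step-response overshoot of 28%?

From %OS = 100·exp(−πζ/√(1−ζ²)) = 28%, ζ = −ln(0.28)/√(π²+ln²(0.28)) = 0.3755.
Characteristic equation s² + 6s + 7.6K_p = 0 gives ζ = 6/(2√(7.6K_p)).
Setting ζ = 0.3755: √(7.6K_p) = 6/(2·0.3755) = 7.989, so K_p = 63.82/7.6 = 8.4.

K_p = 8.4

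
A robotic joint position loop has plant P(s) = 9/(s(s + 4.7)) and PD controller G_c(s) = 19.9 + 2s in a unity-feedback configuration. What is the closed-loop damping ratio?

Forward path: (19.9 + 2s)·9/(s(s+4.7)). The closed-loop characteristic equation is s² + (4.7 + 9·2)s + 9·19.9 = 0.
That is s² + 22.7s + 179.1 = 0, so ω_n = 13.38 rad/s and ζ = 22.7/(2·13.38) = 0.8481.

ζ = 0.848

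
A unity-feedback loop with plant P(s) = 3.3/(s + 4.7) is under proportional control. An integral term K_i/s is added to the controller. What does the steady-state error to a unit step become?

Adding integral action puts a pole at s = 0 in the forward path, raising the system type to 1; a type-1 loop has zero steady-state error to a step.

0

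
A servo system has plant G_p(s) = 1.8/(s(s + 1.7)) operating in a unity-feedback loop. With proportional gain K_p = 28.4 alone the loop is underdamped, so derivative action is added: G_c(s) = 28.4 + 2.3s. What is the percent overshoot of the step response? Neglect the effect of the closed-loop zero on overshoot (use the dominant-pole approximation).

Forward path: (28.4 + 2.3s)·1.8/(s(s+1.7)). The closed-loop characteristic equation is s² + (1.7 + 1.8·2.3)s + 1.8·28.4 = 0.
That is s² + 5.84s + 51.12 = 0, so ω_n = 7.15 rad/s and ζ = 5.84/(2·7.15) = 0.4084.
%OS = 100·exp(−πζ/√(1−ζ²)) = 24.5%.

24.5%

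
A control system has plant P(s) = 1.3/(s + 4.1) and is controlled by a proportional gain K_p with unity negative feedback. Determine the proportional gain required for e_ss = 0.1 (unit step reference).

K_p = 28.4

Steady-state error for a unit step on this type-0 loop is 1/(1 + K_p·P(0)).
P(0) = 0.3171. Require 1/(1 + K_p·0.3171) = 0.1, so 1 + 0.3171·K_p = 10.
K_p = (10 − 1)/0.3171 = 28.4.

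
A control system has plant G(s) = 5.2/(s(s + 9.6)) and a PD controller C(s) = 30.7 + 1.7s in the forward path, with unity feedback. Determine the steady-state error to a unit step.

The open loop C(s)G(s) has a pole at the origin (type 1), so the static position error constant is infinite and e_ss = 1/(1+∞) = 0.

0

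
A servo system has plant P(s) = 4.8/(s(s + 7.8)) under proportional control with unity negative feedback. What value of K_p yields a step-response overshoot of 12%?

K_p = 10.1

From %OS = 100·exp(−πζ/√(1−ζ²)) = 12%, ζ = −ln(0.12)/√(π²+ln²(0.12)) = 0.5594.
Characteristic equation s² + 7.8s + 4.8K_p = 0 gives ζ = 7.8/(2√(4.8K_p)).
Setting ζ = 0.5594: √(4.8K_p) = 7.8/(2·0.5594) = 6.972, so K_p = 48.6/4.8 = 10.1.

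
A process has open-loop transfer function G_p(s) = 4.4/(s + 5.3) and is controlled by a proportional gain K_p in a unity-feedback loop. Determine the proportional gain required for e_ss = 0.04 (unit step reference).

K_p = 28.9

Steady-state error for a unit step on this type-0 loop is 1/(1 + K_p·G_p(0)).
G_p(0) = 0.8302. Require 1/(1 + K_p·0.8302) = 0.04, so 1 + 0.8302·K_p = 25.
K_p = (25 − 1)/0.8302 = 28.9.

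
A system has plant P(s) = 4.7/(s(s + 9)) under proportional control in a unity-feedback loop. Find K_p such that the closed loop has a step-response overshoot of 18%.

K_p = 18.8

From %OS = 100·exp(−πζ/√(1−ζ²)) = 18%, ζ = −ln(0.18)/√(π²+ln²(0.18)) = 0.4791.
Characteristic equation s² + 9s + 4.7K_p = 0 gives ζ = 9/(2√(4.7K_p)).
Setting ζ = 0.4791: √(4.7K_p) = 9/(2·0.4791) = 9.392, so K_p = 88.22/4.7 = 18.8.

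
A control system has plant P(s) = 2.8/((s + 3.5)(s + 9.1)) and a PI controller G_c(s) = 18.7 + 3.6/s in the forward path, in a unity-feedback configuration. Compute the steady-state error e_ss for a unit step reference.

0

The open loop G_c(s)P(s) has a pole at the origin (type 1), so the static position error constant is infinite and e_ss = 1/(1+∞) = 0.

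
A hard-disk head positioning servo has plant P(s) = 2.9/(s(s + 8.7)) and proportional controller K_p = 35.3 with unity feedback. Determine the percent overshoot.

Closed-loop characteristic equation: s² + 8.7s + 102.4 = 0, so ω_n = 10.12 rad/s and ζ = 8.7/(2·10.12) = 0.4299.
%OS = 100·exp(−πζ/√(1−ζ²)) = 100·exp(−π·0.4299/√0.8152) = 22.4%.

22.4%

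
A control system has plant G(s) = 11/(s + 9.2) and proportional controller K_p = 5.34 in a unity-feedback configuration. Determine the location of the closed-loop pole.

Closed-loop transfer function: T(s) = K_p·G(s)/(1 + K_p·G(s)) = 58.74/(s + 9.2 + 58.74) = 58.74/(s + 67.94).
The closed-loop pole is at s = −67.94.

s = -67.94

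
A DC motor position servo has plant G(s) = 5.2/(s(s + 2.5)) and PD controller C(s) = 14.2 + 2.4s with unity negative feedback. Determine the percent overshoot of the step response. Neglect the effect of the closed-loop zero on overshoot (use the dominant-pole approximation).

0.375%

Forward path: (14.2 + 2.4s)·5.2/(s(s+2.5)). The closed-loop characteristic equation is s² + (2.5 + 5.2·2.4)s + 5.2·14.2 = 0.
That is s² + 14.98s + 73.84 = 0, so ω_n = 8.593 rad/s and ζ = 14.98/(2·8.593) = 0.8716.
%OS = 100·exp(−πζ/√(1−ζ²)) = 0.375%.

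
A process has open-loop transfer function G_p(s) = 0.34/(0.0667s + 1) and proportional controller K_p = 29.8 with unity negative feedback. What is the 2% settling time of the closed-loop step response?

Closed loop: T(s) = K_p·G_p/(1+K_p·G_p) = 10.13/(0.0667s + 1 + 10.13), with pole at s = −(1 + 10.13)/0.0667 = −166.9.
τ = 1/166.9 = 0.005992 s, so 2% settling time ≈ 4τ = 0.024 s.

T_s ≈ 0.024 s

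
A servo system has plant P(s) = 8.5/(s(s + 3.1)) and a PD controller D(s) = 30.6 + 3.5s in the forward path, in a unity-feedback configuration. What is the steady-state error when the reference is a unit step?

The open loop D(s)P(s) has a pole at the origin (type 1), so the static position error constant is infinite and e_ss = 1/(1+∞) = 0.

0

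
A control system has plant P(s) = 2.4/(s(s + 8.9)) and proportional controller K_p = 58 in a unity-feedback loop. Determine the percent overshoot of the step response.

27.8%

The closed-loop denominator s² + 8.9s + 139.2 gives ω_n = √139.2 = 11.8 and ζ = 8.9/(2ω_n) = 0.3772.
%OS = 100·exp(−πζ/√(1−ζ²)) = 100·exp(−π·0.3772/√0.8577) = 27.8%.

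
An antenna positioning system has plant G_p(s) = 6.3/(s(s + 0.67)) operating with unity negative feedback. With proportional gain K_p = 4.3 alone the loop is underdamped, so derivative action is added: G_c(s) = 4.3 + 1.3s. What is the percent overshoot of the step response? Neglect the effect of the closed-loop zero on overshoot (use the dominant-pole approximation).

Forward path: (4.3 + 1.3s)·6.3/(s(s+0.67)). The closed-loop characteristic equation is s² + (0.67 + 6.3·1.3)s + 6.3·4.3 = 0.
That is s² + 8.86s + 27.09 = 0, so ω_n = 5.205 rad/s and ζ = 8.86/(2·5.205) = 0.8511.
%OS = 100·exp(−πζ/√(1−ζ²)) = 0.614%.

0.614%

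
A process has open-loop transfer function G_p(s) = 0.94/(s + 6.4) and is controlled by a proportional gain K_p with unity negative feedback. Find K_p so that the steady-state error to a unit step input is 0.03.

The loop is type 0, so e_ss(step) = 1/(1 + K_pos) with K_pos = K_p·G_p(0).
G_p(0) = 0.1469. Require 1/(1 + K_p·0.1469) = 0.03, so 1 + 0.1469·K_p = 33.33.
K_p = (33.33 − 1)/0.1469 = 220.

K_p = 220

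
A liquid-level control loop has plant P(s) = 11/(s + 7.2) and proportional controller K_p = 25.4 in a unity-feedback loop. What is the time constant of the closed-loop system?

τ = 0.00349 s

Closed-loop transfer function: T(s) = K_p·P(s)/(1 + K_p·P(s)) = 279.4/(s + 7.2 + 279.4) = 279.4/(s + 286.6).
Time constant τ = 1/286.6 = 0.00349 s.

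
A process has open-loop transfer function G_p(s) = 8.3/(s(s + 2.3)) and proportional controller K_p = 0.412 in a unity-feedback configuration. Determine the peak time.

Closed-loop characteristic equation: s² + 2.3s + 3.42 = 0, so ω_n = 1.849 rad/s and ζ = 2.3/(2·1.849) = 0.6219.
Damped frequency ω_d = ω_n√(1−ζ²) = 1.448 rad/s, so peak time T_p = π/ω_d = 2.17 s.

T_p = 2.17 s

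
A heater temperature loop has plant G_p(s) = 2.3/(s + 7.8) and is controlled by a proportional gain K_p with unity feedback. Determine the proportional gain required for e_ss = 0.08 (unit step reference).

K_p = 39

Steady-state error for a unit step on this type-0 loop is 1/(1 + K_p·G_p(0)).
G_p(0) = 0.2949. Require 1/(1 + K_p·0.2949) = 0.08, so 1 + 0.2949·K_p = 12.5.
K_p = (12.5 − 1)/0.2949 = 39.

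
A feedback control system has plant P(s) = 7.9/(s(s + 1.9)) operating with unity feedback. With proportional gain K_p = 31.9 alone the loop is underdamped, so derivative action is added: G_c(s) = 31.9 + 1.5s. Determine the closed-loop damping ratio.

Forward path: (31.9 + 1.5s)·7.9/(s(s+1.9)). The closed-loop characteristic equation is s² + (1.9 + 7.9·1.5)s + 7.9·31.9 = 0.
That is s² + 13.75s + 252 = 0, so ω_n = 15.87 rad/s and ζ = 13.75/(2·15.87) = 0.4331.

ζ = 0.433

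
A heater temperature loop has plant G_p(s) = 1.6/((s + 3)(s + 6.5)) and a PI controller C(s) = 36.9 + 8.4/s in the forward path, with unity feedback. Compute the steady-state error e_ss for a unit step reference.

0

The open loop C(s)G_p(s) has a pole at the origin (type 1), so the static position error constant is infinite and e_ss = 1/(1+∞) = 0.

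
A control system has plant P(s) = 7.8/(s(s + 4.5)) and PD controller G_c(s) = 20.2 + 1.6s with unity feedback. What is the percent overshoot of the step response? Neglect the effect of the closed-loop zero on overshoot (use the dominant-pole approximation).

5.59%

Forward path: (20.2 + 1.6s)·7.8/(s(s+4.5)). The closed-loop characteristic equation is s² + (4.5 + 7.8·1.6)s + 7.8·20.2 = 0.
That is s² + 16.98s + 157.6 = 0, so ω_n = 12.55 rad/s and ζ = 16.98/(2·12.55) = 0.6764.
%OS = 100·exp(−πζ/√(1−ζ²)) = 5.59%.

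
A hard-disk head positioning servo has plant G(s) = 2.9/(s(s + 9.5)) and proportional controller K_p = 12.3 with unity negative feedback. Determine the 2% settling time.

The closed-loop denominator s² + 9.5s + 35.67 gives ω_n = √35.67 = 5.972 and ζ = 9.5/(2ω_n) = 0.7953.
2% settling time T_s ≈ 4/(ζω_n) = 4/4.75 = 0.842 s.

T_s ≈ 0.842 s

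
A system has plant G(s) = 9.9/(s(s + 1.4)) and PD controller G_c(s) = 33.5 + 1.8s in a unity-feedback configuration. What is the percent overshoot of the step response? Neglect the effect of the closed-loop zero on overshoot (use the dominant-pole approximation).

14.2%

Forward path: (33.5 + 1.8s)·9.9/(s(s+1.4)). The closed-loop characteristic equation is s² + (1.4 + 9.9·1.8)s + 9.9·33.5 = 0.
That is s² + 19.22s + 331.7 = 0, so ω_n = 18.21 rad/s and ζ = 19.22/(2·18.21) = 0.5277.
%OS = 100·exp(−πζ/√(1−ζ²)) = 14.2%.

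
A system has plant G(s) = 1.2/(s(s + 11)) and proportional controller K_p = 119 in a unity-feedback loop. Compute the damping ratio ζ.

ζ = 0.46

The closed-loop denominator is s(s+11) + 119·1.2 = s² + 11s + 142.8.
Matching s² + 2ζω_n s + ω_n²: ω_n = √142.8 = 11.95 rad/s and 2ζω_n = 11, so ζ = 11/(2·11.95) = 0.46.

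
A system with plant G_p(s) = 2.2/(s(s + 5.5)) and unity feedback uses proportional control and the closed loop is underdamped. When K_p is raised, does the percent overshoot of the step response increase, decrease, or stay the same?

increase

ζ = 5.5/(2√(2.2K_p)) decreases as K_p grows; lower damping means more overshoot.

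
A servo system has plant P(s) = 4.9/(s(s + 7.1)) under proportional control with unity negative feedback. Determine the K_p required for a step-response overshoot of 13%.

From %OS = 100·exp(−πζ/√(1−ζ²)) = 13%, ζ = −ln(0.13)/√(π²+ln²(0.13)) = 0.5446.
Characteristic equation s² + 7.1s + 4.9K_p = 0 gives ζ = 7.1/(2√(4.9K_p)).
Setting ζ = 0.5446: √(4.9K_p) = 7.1/(2·0.5446) = 6.518, so K_p = 42.48/4.9 = 8.67.

K_p = 8.67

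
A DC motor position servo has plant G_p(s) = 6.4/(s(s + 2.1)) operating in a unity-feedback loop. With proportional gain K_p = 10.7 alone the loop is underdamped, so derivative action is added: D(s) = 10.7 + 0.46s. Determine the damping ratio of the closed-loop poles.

Forward path: (10.7 + 0.46s)·6.4/(s(s+2.1)). The closed-loop characteristic equation is s² + (2.1 + 6.4·0.46)s + 6.4·10.7 = 0.
That is s² + 5.044s + 68.48 = 0, so ω_n = 8.275 rad/s and ζ = 5.044/(2·8.275) = 0.3048.

ζ = 0.305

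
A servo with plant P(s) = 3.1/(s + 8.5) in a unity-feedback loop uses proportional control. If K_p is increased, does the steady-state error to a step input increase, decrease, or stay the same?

The position error constant K_pos = K_p·P(0) grows with K_p, and e_ss = 1/(1+K_pos) falls.

decrease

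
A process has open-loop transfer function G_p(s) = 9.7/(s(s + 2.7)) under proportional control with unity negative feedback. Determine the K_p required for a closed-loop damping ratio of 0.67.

K_p = 0.419

Closed-loop characteristic equation: s² + 2.7s + K_p·9.7 = 0.
So ω_n = √(9.7K_p) and 2ζω_n = 2.7, giving ζ = 2.7/(2√(9.7K_p)).
Setting ζ = 0.67: √(9.7K_p) = 2.7/(2·0.67) = 2.015, so K_p = 4.06/9.7 = 0.419.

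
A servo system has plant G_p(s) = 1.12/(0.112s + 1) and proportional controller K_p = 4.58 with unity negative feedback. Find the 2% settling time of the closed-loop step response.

Closed loop: T(s) = K_p·G_p/(1+K_p·G_p) = 5.13/(0.112s + 1 + 5.13), with pole at s = −(1 + 5.13)/0.112 = −54.73.
τ = 1/54.73 = 0.01827 s, so 2% settling time ≈ 4τ = 0.0731 s.

T_s ≈ 0.0731 s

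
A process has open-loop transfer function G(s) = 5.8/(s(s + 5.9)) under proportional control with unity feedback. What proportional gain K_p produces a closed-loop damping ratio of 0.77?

K_p = 2.53

Closed-loop characteristic equation: s² + 5.9s + K_p·5.8 = 0.
So ω_n = √(5.8K_p) and 2ζω_n = 5.9, giving ζ = 5.9/(2√(5.8K_p)).
Setting ζ = 0.77: √(5.8K_p) = 5.9/(2·0.77) = 3.831, so K_p = 14.68/5.8 = 2.53.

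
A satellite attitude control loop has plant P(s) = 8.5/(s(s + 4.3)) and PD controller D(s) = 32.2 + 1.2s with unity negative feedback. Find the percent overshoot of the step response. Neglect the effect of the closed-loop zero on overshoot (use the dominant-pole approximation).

21.6%

Forward path: (32.2 + 1.2s)·8.5/(s(s+4.3)). The closed-loop characteristic equation is s² + (4.3 + 8.5·1.2)s + 8.5·32.2 = 0.
That is s² + 14.5s + 273.7 = 0, so ω_n = 16.54 rad/s and ζ = 14.5/(2·16.54) = 0.4382.
%OS = 100·exp(−πζ/√(1−ζ²)) = 21.6%.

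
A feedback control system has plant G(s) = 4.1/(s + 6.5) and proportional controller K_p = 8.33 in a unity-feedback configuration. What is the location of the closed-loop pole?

s = -40.65

Closed-loop transfer function: T(s) = K_p·G(s)/(1 + K_p·G(s)) = 34.15/(s + 6.5 + 34.15) = 34.15/(s + 40.65).
The closed-loop pole is at s = −40.65.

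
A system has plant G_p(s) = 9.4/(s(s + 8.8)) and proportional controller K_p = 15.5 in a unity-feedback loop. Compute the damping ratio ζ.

ζ = 0.365

1 + K_p·G_p(s) = 0 gives s² + 8.8s + 145.7 = 0.
Matching s² + 2ζω_n s + ω_n²: ω_n = √145.7 = 12.07 rad/s and 2ζω_n = 8.8, so ζ = 8.8/(2·12.07) = 0.365.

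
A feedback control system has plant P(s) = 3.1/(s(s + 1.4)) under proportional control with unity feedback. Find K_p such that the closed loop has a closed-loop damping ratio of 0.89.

K_p = 0.2

Closed-loop characteristic equation: s² + 1.4s + K_p·3.1 = 0.
So ω_n = √(3.1K_p) and 2ζω_n = 1.4, giving ζ = 1.4/(2√(3.1K_p)).
Setting ζ = 0.89: √(3.1K_p) = 1.4/(2·0.89) = 0.7865, so K_p = 0.6186/3.1 = 0.2.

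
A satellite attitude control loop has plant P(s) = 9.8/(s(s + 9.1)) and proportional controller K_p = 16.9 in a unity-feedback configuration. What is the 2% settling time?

Closed-loop characteristic equation: s² + 9.1s + 165.6 = 0, so ω_n = 12.87 rad/s and ζ = 9.1/(2·12.87) = 0.3536.
2% settling time T_s ≈ 4/(ζω_n) = 4/4.55 = 0.879 s.

T_s ≈ 0.879 s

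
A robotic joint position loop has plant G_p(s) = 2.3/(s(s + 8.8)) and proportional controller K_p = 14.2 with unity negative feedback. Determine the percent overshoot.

2.26%

The closed-loop denominator s² + 8.8s + 32.66 gives ω_n = √32.66 = 5.715 and ζ = 8.8/(2ω_n) = 0.7699.
%OS = 100·exp(−πζ/√(1−ζ²)) = 100·exp(−π·0.7699/√0.4072) = 2.26%.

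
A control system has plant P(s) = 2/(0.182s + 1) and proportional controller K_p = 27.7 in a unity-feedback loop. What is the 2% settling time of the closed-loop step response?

T_s ≈ 0.0129 s

Closed loop: T(s) = K_p·P/(1+K_p·P) = 55.4/(0.182s + 1 + 55.4), with pole at s = −(1 + 55.4)/0.182 = −309.9.
τ = 1/309.9 = 0.003227 s, so 2% settling time ≈ 4τ = 0.0129 s.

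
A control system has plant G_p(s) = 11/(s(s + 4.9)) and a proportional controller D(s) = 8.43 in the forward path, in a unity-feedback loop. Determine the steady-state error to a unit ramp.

The loop has one pole at the origin (type 1). Velocity error constant K_v = lim_{s→0} s·D(s)G_p(s) = 8.43·11/4.9 = 18.92.
Steady-state error to a unit ramp: e_ss = 1/K_v = 0.0528.

0.0528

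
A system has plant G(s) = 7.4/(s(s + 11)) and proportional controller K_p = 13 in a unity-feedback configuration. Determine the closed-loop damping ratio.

ζ = 0.561

The closed-loop denominator is s(s+11) + 13·7.4 = s² + 11s + 96.2.
So ω_n² = 96.2 ⇒ ω_n = 9.808 rad/s, and ζ = 11/(2ω_n) = 0.561.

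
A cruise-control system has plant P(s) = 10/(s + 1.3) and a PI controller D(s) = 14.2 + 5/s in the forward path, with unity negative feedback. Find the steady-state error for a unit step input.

The open loop D(s)P(s) has a pole at the origin (type 1), so the static position error constant is infinite and e_ss = 1/(1+∞) = 0.

0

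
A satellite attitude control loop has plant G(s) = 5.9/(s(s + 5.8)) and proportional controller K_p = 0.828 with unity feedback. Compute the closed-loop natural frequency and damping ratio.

ω_n = 2.21 rad/s, ζ = 1.31

1 + K_p·G(s) = 0 gives s² + 5.8s + 4.885 = 0.
Matching s² + 2ζω_n s + ω_n²: ω_n = √4.885 = 2.21 rad/s and 2ζω_n = 5.8, so ζ = 5.8/(2·2.21) = 1.31.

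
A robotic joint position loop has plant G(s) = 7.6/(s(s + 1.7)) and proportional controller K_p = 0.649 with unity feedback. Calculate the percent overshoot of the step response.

From 1 + K_pG(s) = 0: s² + 1.7s + 4.932 = 0 ⇒ ω_n = 2.221, ζ = 0.3827.
%OS = 100·exp(−πζ/√(1−ζ²)) = 100·exp(−π·0.3827/√0.8535) = 27.2%.

27.2%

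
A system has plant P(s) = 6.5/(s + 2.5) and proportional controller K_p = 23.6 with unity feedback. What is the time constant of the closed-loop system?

Closed-loop transfer function: T(s) = K_p·P(s)/(1 + K_p·P(s)) = 153.4/(s + 2.5 + 153.4) = 153.4/(s + 155.9).
Time constant τ = 1/155.9 = 0.00641 s.

τ = 0.00641 s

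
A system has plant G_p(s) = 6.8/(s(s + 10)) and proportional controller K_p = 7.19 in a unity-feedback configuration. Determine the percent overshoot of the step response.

The closed-loop denominator s² + 10s + 48.89 gives ω_n = √48.89 = 6.992 and ζ = 10/(2ω_n) = 0.7151.
%OS = 100·exp(−πζ/√(1−ζ²)) = 100·exp(−π·0.7151/√0.4887) = 4.02%.

4.02%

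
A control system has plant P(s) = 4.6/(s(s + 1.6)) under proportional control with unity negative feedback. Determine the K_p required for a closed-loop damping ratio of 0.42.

K_p = 0.789

Closed-loop characteristic equation: s² + 1.6s + K_p·4.6 = 0.
So ω_n = √(4.6K_p) and 2ζω_n = 1.6, giving ζ = 1.6/(2√(4.6K_p)).
Setting ζ = 0.42: √(4.6K_p) = 1.6/(2·0.42) = 1.905, so K_p = 3.628/4.6 = 0.789.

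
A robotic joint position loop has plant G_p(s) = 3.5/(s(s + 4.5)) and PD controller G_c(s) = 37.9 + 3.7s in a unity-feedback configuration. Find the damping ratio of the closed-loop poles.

Forward path: (37.9 + 3.7s)·3.5/(s(s+4.5)). The closed-loop characteristic equation is s² + (4.5 + 3.5·3.7)s + 3.5·37.9 = 0.
That is s² + 17.45s + 132.7 = 0, so ω_n = 11.52 rad/s and ζ = 17.45/(2·11.52) = 0.7576.

ζ = 0.758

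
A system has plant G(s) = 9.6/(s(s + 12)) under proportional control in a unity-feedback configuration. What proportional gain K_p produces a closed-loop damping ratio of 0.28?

K_p = 47.8

Closed-loop characteristic equation: s² + 12s + K_p·9.6 = 0.
So ω_n = √(9.6K_p) and 2ζω_n = 12, giving ζ = 12/(2√(9.6K_p)).
Setting ζ = 0.28: √(9.6K_p) = 12/(2·0.28) = 21.43, so K_p = 459.2/9.6 = 47.8.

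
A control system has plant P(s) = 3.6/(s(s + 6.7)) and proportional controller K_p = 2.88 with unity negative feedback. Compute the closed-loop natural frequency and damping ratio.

ω_n = 3.22 rad/s, ζ = 1.04

1 + K_p·P(s) = 0 gives s² + 6.7s + 10.37 = 0.
Matching s² + 2ζω_n s + ω_n²: ω_n = √10.37 = 3.22 rad/s and 2ζω_n = 6.7, so ζ = 6.7/(2·3.22) = 1.04.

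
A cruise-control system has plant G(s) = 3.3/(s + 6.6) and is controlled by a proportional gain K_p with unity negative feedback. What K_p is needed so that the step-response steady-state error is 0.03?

K_p = 64.7

The loop is type 0, so e_ss(step) = 1/(1 + K_pos) with K_pos = K_p·G(0).
G(0) = 0.5. Require 1/(1 + K_p·0.5) = 0.03, so 1 + 0.5·K_p = 33.33.
K_p = (33.33 − 1)/0.5 = 64.7.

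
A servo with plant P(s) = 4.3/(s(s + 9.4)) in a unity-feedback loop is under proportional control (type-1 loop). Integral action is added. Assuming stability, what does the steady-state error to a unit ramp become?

0

The integrator raises the loop to type 2, so K_v → ∞ and e_ss to a ramp is zero.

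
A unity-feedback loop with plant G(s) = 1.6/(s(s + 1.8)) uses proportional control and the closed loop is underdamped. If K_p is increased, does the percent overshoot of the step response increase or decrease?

increase

Characteristic equation s² + 1.8s + K_p·1.6 = 0: raising K_p raises ω_n while 2ζω_n = 1.8 is fixed, so ζ falls and overshoot grows.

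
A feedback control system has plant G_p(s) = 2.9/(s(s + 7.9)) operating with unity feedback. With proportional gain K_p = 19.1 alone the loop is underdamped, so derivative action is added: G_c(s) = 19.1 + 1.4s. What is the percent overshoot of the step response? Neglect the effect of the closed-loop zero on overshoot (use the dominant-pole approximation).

1.44%

Forward path: (19.1 + 1.4s)·2.9/(s(s+7.9)). The closed-loop characteristic equation is s² + (7.9 + 2.9·1.4)s + 2.9·19.1 = 0.
That is s² + 11.96s + 55.39 = 0, so ω_n = 7.442 rad/s and ζ = 11.96/(2·7.442) = 0.8035.
%OS = 100·exp(−πζ/√(1−ζ²)) = 1.44%.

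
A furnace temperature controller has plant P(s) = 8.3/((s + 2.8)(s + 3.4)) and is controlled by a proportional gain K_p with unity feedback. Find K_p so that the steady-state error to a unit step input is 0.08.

K_p = 13.2

The loop is type 0, so e_ss(step) = 1/(1 + K_pos) with K_pos = K_p·P(0).
P(0) = 0.8718. Require 1/(1 + K_p·0.8718) = 0.08, so 1 + 0.8718·K_p = 12.5.
K_p = (12.5 − 1)/0.8718 = 13.2.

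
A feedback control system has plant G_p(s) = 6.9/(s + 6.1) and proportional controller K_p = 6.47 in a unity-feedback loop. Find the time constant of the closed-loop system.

τ = 0.0197 s

Closed-loop transfer function: T(s) = K_p·G_p(s)/(1 + K_p·G_p(s)) = 44.64/(s + 6.1 + 44.64) = 44.64/(s + 50.74).
Time constant τ = 1/50.74 = 0.0197 s.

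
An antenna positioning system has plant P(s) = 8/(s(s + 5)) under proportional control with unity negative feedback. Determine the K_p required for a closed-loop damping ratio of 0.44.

Closed-loop characteristic equation: s² + 5s + K_p·8 = 0.
So ω_n = √(8K_p) and 2ζω_n = 5, giving ζ = 5/(2√(8K_p)).
Setting ζ = 0.44: √(8K_p) = 5/(2·0.44) = 5.682, so K_p = 32.28/8 = 4.04.

K_p = 4.04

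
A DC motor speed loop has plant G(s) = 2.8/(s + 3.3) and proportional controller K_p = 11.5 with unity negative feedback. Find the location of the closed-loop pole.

Closed-loop transfer function: T(s) = K_p·G(s)/(1 + K_p·G(s)) = 32.2/(s + 3.3 + 32.2) = 32.2/(s + 35.5).
The closed-loop pole is at s = −35.5.

s = -35.5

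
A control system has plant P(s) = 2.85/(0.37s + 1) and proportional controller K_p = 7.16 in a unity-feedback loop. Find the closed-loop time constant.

Closed loop: T(s) = K_p·P/(1+K_p·P) = 20.41/(0.37s + 1 + 20.41), with pole at s = −(1 + 20.41)/0.37 = −57.85.
Closed-loop time constant τ = 1/57.85 = 0.0173 s.

τ = 0.0173 s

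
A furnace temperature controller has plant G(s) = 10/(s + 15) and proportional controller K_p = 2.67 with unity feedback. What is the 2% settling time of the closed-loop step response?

Closed-loop transfer function: T(s) = K_p·G(s)/(1 + K_p·G(s)) = 26.7/(s + 15 + 26.7) = 26.7/(s + 41.7).
Time constant τ = 1/41.7 = 0.02398 s, so the 2% settling time is about 4τ = 0.0959 s.

T_s ≈ 0.0959 s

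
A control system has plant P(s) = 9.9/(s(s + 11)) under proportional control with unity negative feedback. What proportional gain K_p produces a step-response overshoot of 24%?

K_p = 17.9

From %OS = 100·exp(−πζ/√(1−ζ²)) = 24%, ζ = −ln(0.24)/√(π²+ln²(0.24)) = 0.4136.
Characteristic equation s² + 11s + 9.9K_p = 0 gives ζ = 11/(2√(9.9K_p)).
Setting ζ = 0.4136: √(9.9K_p) = 11/(2·0.4136) = 13.3, so K_p = 176.8/9.9 = 17.9.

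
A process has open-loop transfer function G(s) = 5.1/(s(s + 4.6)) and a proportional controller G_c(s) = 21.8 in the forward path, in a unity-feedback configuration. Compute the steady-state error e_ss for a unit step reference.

0

The open loop G_c(s)G(s) has a pole at the origin (type 1), so the static position error constant is infinite and e_ss = 1/(1+∞) = 0.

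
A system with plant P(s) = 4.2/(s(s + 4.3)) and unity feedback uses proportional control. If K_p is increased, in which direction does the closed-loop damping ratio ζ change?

ζ = 4.3/(2√(4.2K_p)); increasing K_p raises the denominator, so ζ falls.

decrease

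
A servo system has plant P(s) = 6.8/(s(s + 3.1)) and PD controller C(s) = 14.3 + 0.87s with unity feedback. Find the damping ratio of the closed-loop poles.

Forward path: (14.3 + 0.87s)·6.8/(s(s+3.1)). The closed-loop characteristic equation is s² + (3.1 + 6.8·0.87)s + 6.8·14.3 = 0.
That is s² + 9.016s + 97.24 = 0, so ω_n = 9.861 rad/s and ζ = 9.016/(2·9.861) = 0.4572.

ζ = 0.457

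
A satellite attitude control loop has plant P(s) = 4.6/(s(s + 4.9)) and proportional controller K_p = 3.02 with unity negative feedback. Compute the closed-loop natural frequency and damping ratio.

ω_n = 3.73 rad/s, ζ = 0.657

1 + K_p·P(s) = 0 gives s² + 4.9s + 13.89 = 0.
So ω_n² = 13.89 ⇒ ω_n = 3.727 rad/s, and ζ = 4.9/(2ω_n) = 0.657.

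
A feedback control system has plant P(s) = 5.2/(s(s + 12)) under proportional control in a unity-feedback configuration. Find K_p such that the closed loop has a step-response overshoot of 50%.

K_p = 149

From %OS = 100·exp(−πζ/√(1−ζ²)) = 50%, ζ = −ln(0.5)/√(π²+ln²(0.5)) = 0.2155.
Characteristic equation s² + 12s + 5.2K_p = 0 gives ζ = 12/(2√(5.2K_p)).
Setting ζ = 0.2155: √(5.2K_p) = 12/(2·0.2155) = 27.85, so K_p = 775.5/5.2 = 149.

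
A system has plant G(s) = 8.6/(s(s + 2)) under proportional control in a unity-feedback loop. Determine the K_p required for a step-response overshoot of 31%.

From %OS = 100·exp(−πζ/√(1−ζ²)) = 31%, ζ = −ln(0.31)/√(π²+ln²(0.31)) = 0.3493.
Characteristic equation s² + 2s + 8.6K_p = 0 gives ζ = 2/(2√(8.6K_p)).
Setting ζ = 0.3493: √(8.6K_p) = 2/(2·0.3493) = 2.863, so K_p = 8.195/8.6 = 0.953.

K_p = 0.953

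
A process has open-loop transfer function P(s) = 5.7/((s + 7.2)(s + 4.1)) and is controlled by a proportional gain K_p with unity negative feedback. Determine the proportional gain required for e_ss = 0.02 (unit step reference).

Steady-state error for a unit step on this type-0 loop is 1/(1 + K_p·P(0)).
P(0) = 0.1931. Require 1/(1 + K_p·0.1931) = 0.02, so 1 + 0.1931·K_p = 50.
K_p = (50 − 1)/0.1931 = 254.

K_p = 254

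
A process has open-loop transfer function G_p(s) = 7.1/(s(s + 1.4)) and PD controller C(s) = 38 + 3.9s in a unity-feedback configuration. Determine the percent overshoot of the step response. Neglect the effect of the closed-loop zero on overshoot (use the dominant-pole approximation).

Forward path: (38 + 3.9s)·7.1/(s(s+1.4)). The closed-loop characteristic equation is s² + (1.4 + 7.1·3.9)s + 7.1·38 = 0.
That is s² + 29.09s + 269.8 = 0, so ω_n = 16.43 rad/s and ζ = 29.09/(2·16.43) = 0.8855.
%OS = 100·exp(−πζ/√(1−ζ²)) = 0.251%.

0.251%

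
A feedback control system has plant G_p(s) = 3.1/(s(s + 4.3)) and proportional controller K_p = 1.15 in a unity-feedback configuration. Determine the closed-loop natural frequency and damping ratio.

With unity feedback the closed-loop characteristic equation is s² + 4.3s + 1.15·3.1 = s² + 4.3s + 3.565 = 0.
So ω_n² = 3.565 ⇒ ω_n = 1.888 rad/s, and ζ = 4.3/(2ω_n) = 1.14.

ω_n = 1.89 rad/s, ζ = 1.14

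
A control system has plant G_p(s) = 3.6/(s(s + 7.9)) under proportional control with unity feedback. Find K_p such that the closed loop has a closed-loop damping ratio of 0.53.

Closed-loop characteristic equation: s² + 7.9s + K_p·3.6 = 0.
So ω_n = √(3.6K_p) and 2ζω_n = 7.9, giving ζ = 7.9/(2√(3.6K_p)).
Setting ζ = 0.53: √(3.6K_p) = 7.9/(2·0.53) = 7.453, so K_p = 55.54/3.6 = 15.4.

K_p = 15.4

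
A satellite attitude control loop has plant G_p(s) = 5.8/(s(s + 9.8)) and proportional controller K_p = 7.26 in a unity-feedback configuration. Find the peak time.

T_p = 0.738 s

The closed-loop denominator s² + 9.8s + 42.11 gives ω_n = √42.11 = 6.489 and ζ = 9.8/(2ω_n) = 0.7551.
Damped frequency ω_d = ω_n√(1−ζ²) = 4.254 rad/s, so peak time T_p = π/ω_d = 0.738 s.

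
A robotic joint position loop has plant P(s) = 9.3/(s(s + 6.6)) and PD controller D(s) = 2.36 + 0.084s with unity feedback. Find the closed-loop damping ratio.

ζ = 0.788

Forward path: (2.36 + 0.084s)·9.3/(s(s+6.6)). The closed-loop characteristic equation is s² + (6.6 + 9.3·0.084)s + 9.3·2.36 = 0.
That is s² + 7.381s + 21.95 = 0, so ω_n = 4.685 rad/s and ζ = 7.381/(2·4.685) = 0.7878.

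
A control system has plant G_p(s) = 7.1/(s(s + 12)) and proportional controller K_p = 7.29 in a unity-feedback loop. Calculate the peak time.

T_p = 0.791 s

The closed-loop denominator s² + 12s + 51.76 gives ω_n = √51.76 = 7.194 and ζ = 12/(2ω_n) = 0.834.
Damped frequency ω_d = ω_n√(1−ζ²) = 3.97 rad/s, so peak time T_p = π/ω_d = 0.791 s.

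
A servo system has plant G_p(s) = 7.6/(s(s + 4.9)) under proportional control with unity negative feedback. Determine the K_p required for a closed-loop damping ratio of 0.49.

K_p = 3.29

Closed-loop characteristic equation: s² + 4.9s + K_p·7.6 = 0.
So ω_n = √(7.6K_p) and 2ζω_n = 4.9, giving ζ = 4.9/(2√(7.6K_p)).
Setting ζ = 0.49: √(7.6K_p) = 4.9/(2·0.49) = 5, so K_p = 25/7.6 = 3.29.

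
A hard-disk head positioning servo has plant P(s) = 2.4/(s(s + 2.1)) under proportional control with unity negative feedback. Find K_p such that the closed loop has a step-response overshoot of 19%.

From %OS = 100·exp(−πζ/√(1−ζ²)) = 19%, ζ = −ln(0.19)/√(π²+ln²(0.19)) = 0.4673.
Characteristic equation s² + 2.1s + 2.4K_p = 0 gives ζ = 2.1/(2√(2.4K_p)).
Setting ζ = 0.4673: √(2.4K_p) = 2.1/(2·0.4673) = 2.247, so K_p = 5.048/2.4 = 2.1.

K_p = 2.1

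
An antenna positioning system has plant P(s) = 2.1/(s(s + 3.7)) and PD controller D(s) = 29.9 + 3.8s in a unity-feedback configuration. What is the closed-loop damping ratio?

ζ = 0.737

Forward path: (29.9 + 3.8s)·2.1/(s(s+3.7)). The closed-loop characteristic equation is s² + (3.7 + 2.1·3.8)s + 2.1·29.9 = 0.
That is s² + 11.68s + 62.79 = 0, so ω_n = 7.924 rad/s and ζ = 11.68/(2·7.924) = 0.737.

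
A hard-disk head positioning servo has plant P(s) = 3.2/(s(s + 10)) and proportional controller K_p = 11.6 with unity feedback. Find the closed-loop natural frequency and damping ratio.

ω_n = 6.09 rad/s, ζ = 0.821

With unity feedback the closed-loop characteristic equation is s² + 10s + 11.6·3.2 = s² + 10s + 37.12 = 0.
Matching s² + 2ζω_n s + ω_n²: ω_n = √37.12 = 6.093 rad/s and 2ζω_n = 10, so ζ = 10/(2·6.093) = 0.821.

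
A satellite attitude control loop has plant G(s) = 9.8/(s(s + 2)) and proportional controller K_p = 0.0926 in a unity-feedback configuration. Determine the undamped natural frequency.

The closed-loop denominator is s(s+2) + 0.0926·9.8 = s² + 2s + 0.9075.
So ω_n² = 0.9075 ⇒ ω_n = 0.9526 rad/s, and ζ = 2/(2ω_n) = 1.05.

ω_n = 0.953 rad/s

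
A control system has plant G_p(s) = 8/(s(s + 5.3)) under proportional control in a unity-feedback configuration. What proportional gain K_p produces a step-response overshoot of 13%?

From %OS = 100·exp(−πζ/√(1−ζ²)) = 13%, ζ = −ln(0.13)/√(π²+ln²(0.13)) = 0.5446.
Characteristic equation s² + 5.3s + 8K_p = 0 gives ζ = 5.3/(2√(8K_p)).
Setting ζ = 0.5446: √(8K_p) = 5.3/(2·0.5446) = 4.866, so K_p = 23.67/8 = 2.96.

K_p = 2.96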